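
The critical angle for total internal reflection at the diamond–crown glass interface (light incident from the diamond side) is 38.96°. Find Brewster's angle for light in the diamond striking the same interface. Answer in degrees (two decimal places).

At the critical angle sin θ_c = n₂/n₁, giving n₂/n₁ = sin 38.96° = 0.6288.
Then tan θ_B = n₂/n₁ = 0.6288, so θ_B = arctan 0.6288 = 32.16°.

θ_B ≈ 32.16°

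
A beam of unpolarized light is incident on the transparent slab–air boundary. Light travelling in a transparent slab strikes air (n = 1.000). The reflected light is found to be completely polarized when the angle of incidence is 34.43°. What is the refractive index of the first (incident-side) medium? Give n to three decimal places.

Brewster's law: tan θ_B = n₂/n₁ (light incident in a transparent slab, refracted into air).
n₁ = n₂ / tan θ_B = 1.000 / tan 34.43° = 1.459.

n ≈ 1.459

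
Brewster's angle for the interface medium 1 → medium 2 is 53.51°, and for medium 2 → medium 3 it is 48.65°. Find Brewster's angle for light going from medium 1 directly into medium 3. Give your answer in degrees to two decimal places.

θ_B ≈ 56.94°

Each Brewster angle gives a ratio: n₂/n₁ = tan 53.51° = 1.3519, n₃/n₂ = tan 48.65° = 1.1363.
Multiplying, n₃/n₁ = 1.3519 × 1.1363 = 1.5361, and θ_B(1→3) = arctan 1.5361 = 56.94°.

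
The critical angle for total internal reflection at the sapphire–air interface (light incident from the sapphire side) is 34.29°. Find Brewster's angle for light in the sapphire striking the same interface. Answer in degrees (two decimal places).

θ_B ≈ 29.40°

At the critical angle sin θ_c = n₂/n₁, giving n₂/n₁ = sin 34.29° = 0.5634.
Then tan θ_B = n₂/n₁ = 0.5634, so θ_B = arctan 0.5634 = 29.40°.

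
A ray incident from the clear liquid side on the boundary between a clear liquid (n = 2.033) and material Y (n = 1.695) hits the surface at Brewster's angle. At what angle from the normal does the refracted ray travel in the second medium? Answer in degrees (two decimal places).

θ_B = arctan(n₂/n₁) = arctan(1.695/2.033) = 39.82°.
Since θ_B + θ_t = 90° at Brewster incidence, θ_t = 90° − 39.82° = 50.18°.

θ_t ≈ 50.18°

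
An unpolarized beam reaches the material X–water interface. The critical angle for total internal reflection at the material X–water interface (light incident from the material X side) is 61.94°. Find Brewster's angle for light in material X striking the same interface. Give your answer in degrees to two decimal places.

θ_B ≈ 41.43°

sin θ_c = n₂/n₁, so n₂/n₁ = sin 61.94° = 0.8825.
Brewster: tan θ_B = n₂/n₁ = 0.8825.
θ_B = arctan(0.8825) = 41.43°.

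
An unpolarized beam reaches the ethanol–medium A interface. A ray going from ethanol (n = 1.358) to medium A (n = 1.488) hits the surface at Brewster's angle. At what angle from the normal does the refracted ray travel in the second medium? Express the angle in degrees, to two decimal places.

First find Brewster's angle: tan θ_B = 1.488/1.358 = 1.0957, giving θ_B = 47.62°.
The refracted ray is perpendicular to the reflected ray, so θ_t = 90° − θ_B = 42.38°.

θ_t ≈ 42.38°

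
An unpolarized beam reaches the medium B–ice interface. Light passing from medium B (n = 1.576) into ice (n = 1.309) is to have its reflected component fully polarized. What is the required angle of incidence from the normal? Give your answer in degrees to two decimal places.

θ_B ≈ 39.71°

Brewster's condition: tan θ_B = n₂/n₁ = 1.309/1.576 = 0.8306.
θ_B = arctan(0.8306) = 39.71°.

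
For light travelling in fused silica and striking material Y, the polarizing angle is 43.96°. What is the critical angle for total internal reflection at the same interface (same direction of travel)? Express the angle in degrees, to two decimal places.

θ_c ≈ 74.65°

tan θ_B = n₂/n₁ = tan 43.96° = 0.9643.
Total internal reflection: sin θ_c = n₂/n₁ = 0.9643.
θ_c = arcsin(0.9643) = 74.65°.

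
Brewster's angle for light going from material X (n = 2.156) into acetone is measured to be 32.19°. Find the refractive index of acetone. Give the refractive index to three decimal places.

n ≈ 1.357

At Brewster's angle, tan θ_B = n₂/n₁ with n₁ on the incident side (material X) and n₂ on the transmitted side (acetone).
n₂ = n₁ tan θ_B = 2.156 × tan 32.19° = 1.357.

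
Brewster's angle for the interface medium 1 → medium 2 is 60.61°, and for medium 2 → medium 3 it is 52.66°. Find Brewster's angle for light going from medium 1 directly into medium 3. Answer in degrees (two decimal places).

θ_B ≈ 66.75°

tan θ_B(1→2) = n₂/n₁ = tan 60.61° = 1.7754.
tan θ_B(2→3) = n₃/n₂ = tan 52.66° = 1.3108.
n₃/n₁ = 2.3272. Then tan θ_B(1→3) = n₃/n₁, so θ_B(1→3) = arctan(2.3272) = 66.75°.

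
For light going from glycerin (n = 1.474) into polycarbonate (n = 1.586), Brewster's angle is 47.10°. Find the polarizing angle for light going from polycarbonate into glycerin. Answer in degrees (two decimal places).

tan θ_B' = n₁/n₂ = 1/tan θ_B, so θ_B' = 90° − θ_B.
θ_B' = 90° − 47.10° = 42.90°.

θ_B' ≈ 42.90°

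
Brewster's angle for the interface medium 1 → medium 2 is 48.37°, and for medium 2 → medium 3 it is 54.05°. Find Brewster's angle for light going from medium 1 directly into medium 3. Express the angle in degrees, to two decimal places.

θ_B ≈ 57.20°

n₂/n₁ = tan 48.37° = 1.1251 and n₃/n₂ = tan 54.05° = 1.3789.
n₃/n₁ = 1.5515. Then tan θ_B(1→3) = n₃/n₁, so θ_B(1→3) = arctan(1.5515) = 57.20°.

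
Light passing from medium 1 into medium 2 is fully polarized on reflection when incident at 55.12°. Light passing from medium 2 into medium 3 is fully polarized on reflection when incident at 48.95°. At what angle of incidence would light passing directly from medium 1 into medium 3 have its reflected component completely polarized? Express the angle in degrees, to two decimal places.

n₂/n₁ = tan 55.12° = 1.4345 and n₃/n₂ = tan 48.95° = 1.1483.
So n₃/n₁ = (n₂/n₁)(n₃/n₂) = 1.4345 × 1.1483 = 1.6473.
θ_B(1→3) = arctan(1.6473) = 58.74°.

θ_B ≈ 58.74°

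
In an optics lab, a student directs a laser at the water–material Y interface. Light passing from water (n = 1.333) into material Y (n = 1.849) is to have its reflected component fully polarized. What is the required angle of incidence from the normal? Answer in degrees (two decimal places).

θ_B ≈ 54.21°

tan θ_B = n₂/n₁ = 1.849/1.333 = 1.3871. Taking the arctangent, θ_B = 54.21°.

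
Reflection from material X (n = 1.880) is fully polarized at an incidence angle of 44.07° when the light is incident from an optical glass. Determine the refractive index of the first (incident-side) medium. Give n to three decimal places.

Full polarization of the reflected beam means tan θ_B = n₂/n₁, where n₁ is the incident medium (an optical glass).
n₁ = n₂ / tan θ_B = 1.880 / tan 44.07° = 1.942.

n ≈ 1.942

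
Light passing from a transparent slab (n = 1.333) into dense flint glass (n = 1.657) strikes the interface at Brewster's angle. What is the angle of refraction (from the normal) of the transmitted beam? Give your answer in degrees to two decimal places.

tan θ_B = n₂/n₁ = 1.657/1.333 = 1.2431, so θ_B = 51.18°.
At Brewster's angle the reflected and refracted rays are perpendicular, so θ_t = 90° − θ_B = 90° − 51.18° = 38.82°.

θ_t ≈ 38.82°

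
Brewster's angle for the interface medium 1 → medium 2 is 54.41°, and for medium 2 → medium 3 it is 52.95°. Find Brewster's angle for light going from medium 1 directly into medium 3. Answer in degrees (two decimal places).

tan θ_B(1→2) = n₂/n₁ = tan 54.41° = 1.3973.
tan θ_B(2→3) = n₃/n₂ = tan 52.95° = 1.3246.
So n₃/n₁ = (n₂/n₁)(n₃/n₂) = 1.3973 × 1.3246 = 1.8509.
θ_B(1→3) = arctan(1.8509) = 61.62°.

θ_B ≈ 61.62°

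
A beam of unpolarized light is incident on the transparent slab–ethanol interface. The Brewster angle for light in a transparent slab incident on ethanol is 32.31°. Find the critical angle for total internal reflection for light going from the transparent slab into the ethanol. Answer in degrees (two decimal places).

tan θ_B = n₂/n₁ = tan 32.31° = 0.6324.
Total internal reflection: sin θ_c = n₂/n₁ = 0.6324.
θ_c = arcsin(0.6324) = 39.23°.

θ_c ≈ 39.23°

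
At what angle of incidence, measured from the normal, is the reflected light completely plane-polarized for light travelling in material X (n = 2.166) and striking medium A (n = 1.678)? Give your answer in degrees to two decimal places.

θ_B ≈ 37.76°

Brewster's condition: tan θ_B = n₂/n₁ = 1.678/2.166 = 0.7747.
So θ_B = arctan 0.7747 = 37.76°.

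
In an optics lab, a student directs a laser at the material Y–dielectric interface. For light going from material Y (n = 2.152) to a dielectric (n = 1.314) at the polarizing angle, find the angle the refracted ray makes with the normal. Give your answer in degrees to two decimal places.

θ_t ≈ 58.59°

First find Brewster's angle: tan θ_B = 1.314/2.152 = 0.6106, giving θ_B = 31.41°.
At Brewster's angle the reflected and refracted rays are perpendicular, so θ_t = 90° − θ_B = 90° − 31.41° = 58.59°.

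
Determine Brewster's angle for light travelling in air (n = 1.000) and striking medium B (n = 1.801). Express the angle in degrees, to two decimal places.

Here n₂/n₁ = 1.801/1.000 = 1.8010, and Brewster's law gives tan θ_B = n₂/n₁. Taking the arctangent, θ_B = 60.96°.

θ_B ≈ 60.96°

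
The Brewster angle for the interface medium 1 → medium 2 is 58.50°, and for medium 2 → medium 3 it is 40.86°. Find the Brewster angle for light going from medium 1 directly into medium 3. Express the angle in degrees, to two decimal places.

θ_B ≈ 54.68°

Each Brewster angle gives a ratio: n₂/n₁ = tan 58.50° = 1.6319, n₃/n₂ = tan 40.86° = 0.8650.
So n₃/n₁ = (n₂/n₁)(n₃/n₂) = 1.6319 × 0.8650 = 1.4116.
θ_B(1→3) = arctan(1.4116) = 54.68°.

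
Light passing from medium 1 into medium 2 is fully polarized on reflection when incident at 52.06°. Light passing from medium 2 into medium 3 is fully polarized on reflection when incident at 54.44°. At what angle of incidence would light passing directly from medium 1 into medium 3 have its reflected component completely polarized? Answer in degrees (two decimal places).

θ_B ≈ 60.87°

n₂/n₁ = tan 52.06° = 1.2827 and n₃/n₂ = tan 54.44° = 1.3988.
So n₃/n₁ = (n₂/n₁)(n₃/n₂) = 1.2827 × 1.3988 = 1.7943.
θ_B(1→3) = arctan(1.7943) = 60.87°.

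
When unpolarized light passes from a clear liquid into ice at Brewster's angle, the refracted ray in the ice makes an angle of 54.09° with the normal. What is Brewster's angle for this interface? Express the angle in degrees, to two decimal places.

Brewster's condition makes the reflected and refracted beams perpendicular: θ_B + θ_t = 90°.
So θ_B = 90° − θ_t = 90° − 54.09° = 35.91°.

θ_B ≈ 35.91°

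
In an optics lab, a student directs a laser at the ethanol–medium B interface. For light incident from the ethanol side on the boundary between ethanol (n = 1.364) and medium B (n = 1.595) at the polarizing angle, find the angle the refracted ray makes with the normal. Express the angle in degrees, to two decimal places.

θ_B = arctan(n₂/n₁) = arctan(1.595/1.364) = 49.46°.
Since θ_B + θ_t = 90° at Brewster incidence, θ_t = 90° − 49.46° = 40.54°.

θ_t ≈ 40.54°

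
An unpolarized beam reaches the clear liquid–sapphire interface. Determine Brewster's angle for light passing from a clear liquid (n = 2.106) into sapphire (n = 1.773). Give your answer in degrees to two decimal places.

tan θ_B = n₂/n₁ = 1.773/2.106 = 0.8419. Taking the arctangent, θ_B = 40.09°.

θ_B ≈ 40.09°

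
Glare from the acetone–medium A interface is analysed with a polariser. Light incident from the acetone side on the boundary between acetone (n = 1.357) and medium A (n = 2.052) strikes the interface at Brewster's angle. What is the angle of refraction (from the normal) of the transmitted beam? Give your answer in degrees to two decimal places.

θ_t ≈ 33.48°

tan θ_B = n₂/n₁ = 2.052/1.357 = 1.5122, so θ_B = 56.52°.
The refracted ray is perpendicular to the reflected ray, so θ_t = 90° − θ_B = 33.48°.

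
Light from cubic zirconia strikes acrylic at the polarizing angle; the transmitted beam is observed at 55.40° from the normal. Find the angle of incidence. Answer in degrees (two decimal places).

θ_B ≈ 34.60°

Since the reflected and refracted rays are at right angles at the polarizing angle, θ_B + θ_t = 90°.
So θ_B = 90° − θ_t = 90° − 55.40° = 34.60°.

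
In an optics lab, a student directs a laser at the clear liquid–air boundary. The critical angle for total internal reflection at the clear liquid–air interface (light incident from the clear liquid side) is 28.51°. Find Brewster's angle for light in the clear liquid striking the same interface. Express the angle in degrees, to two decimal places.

θ_B ≈ 25.52°

sin θ_c = n₂/n₁, so n₂/n₁ = sin 28.51° = 0.4773.
Brewster: tan θ_B = n₂/n₁ = 0.4773.
θ_B = arctan(0.4773) = 25.52°.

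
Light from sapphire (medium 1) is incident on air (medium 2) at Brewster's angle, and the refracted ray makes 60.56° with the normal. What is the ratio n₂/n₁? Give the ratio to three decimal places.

At Brewster incidence θ_B = 90° − θ_t = 90° − 60.56° = 29.44°.
tan θ_B = n₂/n₁, so n₂/n₁ = tan 29.44° = 0.564.

n₂/n₁ ≈ 0.564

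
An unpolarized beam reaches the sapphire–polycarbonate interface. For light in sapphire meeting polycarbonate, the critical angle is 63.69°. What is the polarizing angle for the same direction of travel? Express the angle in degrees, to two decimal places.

θ_B ≈ 41.87°

At the critical angle sin θ_c = n₂/n₁, giving n₂/n₁ = sin 63.69° = 0.8964.
Then tan θ_B = n₂/n₁ = 0.8964, so θ_B = arctan 0.8964 = 41.87°.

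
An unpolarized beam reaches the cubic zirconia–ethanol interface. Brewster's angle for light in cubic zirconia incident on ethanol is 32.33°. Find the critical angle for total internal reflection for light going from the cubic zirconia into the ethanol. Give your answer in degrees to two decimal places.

θ_c ≈ 39.26°

n₂/n₁ = tan 32.33° = 0.6329; the critical angle satisfies sin θ_c = n₂/n₁.
θ_c = arcsin(0.6329) = 39.26°.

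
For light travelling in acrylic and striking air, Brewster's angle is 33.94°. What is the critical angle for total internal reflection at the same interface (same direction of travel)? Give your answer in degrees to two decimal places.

From Brewster, n₂/n₁ = tan θ_B = tan 33.94° = 0.6730.
Then sin θ_c = n₂/n₁ = 0.6730, so θ_c = arcsin 0.6730 = 42.30°.

θ_c ≈ 42.30°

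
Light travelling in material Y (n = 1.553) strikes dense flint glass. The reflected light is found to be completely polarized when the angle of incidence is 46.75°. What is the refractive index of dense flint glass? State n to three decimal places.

n ≈ 1.651

At Brewster's angle, tan θ_B = n₂/n₁ with n₁ on the incident side (material Y) and n₂ on the transmitted side (dense flint glass).
n₂ = n₁ tan θ_B = 1.553 × tan 46.75° = 1.651.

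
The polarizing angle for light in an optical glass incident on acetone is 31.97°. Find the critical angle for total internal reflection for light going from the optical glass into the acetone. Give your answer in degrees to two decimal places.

From Brewster, n₂/n₁ = tan θ_B = tan 31.97° = 0.6241.
Then sin θ_c = n₂/n₁ = 0.6241, so θ_c = arcsin 0.6241 = 38.62°.

θ_c ≈ 38.62°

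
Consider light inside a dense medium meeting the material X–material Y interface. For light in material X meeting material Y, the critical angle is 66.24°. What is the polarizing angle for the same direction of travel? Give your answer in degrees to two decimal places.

n₂/n₁ = sin θ_c = sin 66.24° = 0.9152.
tan θ_B equals the same ratio, so θ_B = arctan(0.9152) = 42.47°.

θ_B ≈ 42.47°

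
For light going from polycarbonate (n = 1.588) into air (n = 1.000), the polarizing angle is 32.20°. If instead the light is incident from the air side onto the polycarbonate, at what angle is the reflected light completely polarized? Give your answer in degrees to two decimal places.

θ_B' ≈ 57.80°

tan θ_B' = n₁/n₂ = 1/tan θ_B, so θ_B' = 90° − θ_B.
θ_B' = 90° − 32.20° = 57.80°.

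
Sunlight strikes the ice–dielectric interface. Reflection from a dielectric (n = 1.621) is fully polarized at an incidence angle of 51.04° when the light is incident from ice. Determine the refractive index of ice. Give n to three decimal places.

n ≈ 1.311

At the Brewster angle, tan θ_B = n₂/n₁ with n₁ on the incident side (ice) and n₂ on the transmitted side (a dielectric).
n₁ = n₂ / tan θ_B = 1.621 / tan 51.04° = 1.311.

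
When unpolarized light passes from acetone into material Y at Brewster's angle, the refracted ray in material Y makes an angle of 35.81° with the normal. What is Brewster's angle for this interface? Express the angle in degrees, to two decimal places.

Since the reflected and refracted rays are at right angles at the polarizing angle, θ_B + θ_t = 90°.
So θ_B = 90° − θ_t = 90° − 35.81° = 54.19°.

θ_B ≈ 54.19°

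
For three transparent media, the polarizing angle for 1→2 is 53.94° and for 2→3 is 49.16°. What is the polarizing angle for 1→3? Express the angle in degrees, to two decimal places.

Each Brewster angle gives a ratio: n₂/n₁ = tan 53.94° = 1.3734, n₃/n₂ = tan 49.16° = 1.1569.
n₃/n₁ = 1.5888. Then tan θ_B(1→3) = n₃/n₁, so θ_B(1→3) = arctan(1.5888) = 57.81°.

θ_B ≈ 57.81°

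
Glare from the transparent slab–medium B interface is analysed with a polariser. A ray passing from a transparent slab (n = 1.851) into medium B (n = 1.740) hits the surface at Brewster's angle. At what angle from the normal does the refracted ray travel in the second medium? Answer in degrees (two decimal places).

θ_B = arctan(n₂/n₁) = arctan(1.740/1.851) = 43.23°.
Since θ_B + θ_t = 90° at Brewster incidence, θ_t = 90° − 43.23° = 46.77°.

θ_t ≈ 46.77°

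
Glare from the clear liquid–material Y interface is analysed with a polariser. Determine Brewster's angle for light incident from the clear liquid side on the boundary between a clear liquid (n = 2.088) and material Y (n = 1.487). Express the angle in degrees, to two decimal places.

Here n₂/n₁ = 1.487/2.088 = 0.7122, and Brewster's law gives tan θ_B = n₂/n₁. Taking the arctangent, θ_B = 35.46°.

θ_B ≈ 35.46°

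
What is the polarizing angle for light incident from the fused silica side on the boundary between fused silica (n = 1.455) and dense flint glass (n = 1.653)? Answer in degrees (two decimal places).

Here n₂/n₁ = 1.653/1.455 = 1.1361, and Brewster's law gives tan θ_B = n₂/n₁.
So θ_B = arctan 1.1361 = 48.65°.

θ_B ≈ 48.65°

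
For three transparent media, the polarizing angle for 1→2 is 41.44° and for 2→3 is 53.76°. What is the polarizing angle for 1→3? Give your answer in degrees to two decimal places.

θ_B ≈ 50.30°

n₂/n₁ = tan 41.44° = 0.8829 and n₃/n₂ = tan 53.76° = 1.3643.
Multiplying, n₃/n₁ = 0.8829 × 1.3643 = 1.2045, and θ_B(1→3) = arctan 1.2045 = 50.30°.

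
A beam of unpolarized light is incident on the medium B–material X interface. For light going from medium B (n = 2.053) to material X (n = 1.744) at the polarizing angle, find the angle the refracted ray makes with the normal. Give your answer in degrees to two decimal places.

θ_t ≈ 49.65°

θ_B = arctan(n₂/n₁) = arctan(1.744/2.053) = 40.35°.
The refracted ray is perpendicular to the reflected ray, so θ_t = 90° − θ_B = 49.65°.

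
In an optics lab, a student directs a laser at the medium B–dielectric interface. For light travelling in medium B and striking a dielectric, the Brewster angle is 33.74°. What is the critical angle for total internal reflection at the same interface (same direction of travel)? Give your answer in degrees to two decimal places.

tan θ_B = n₂/n₁ = tan 33.74° = 0.6679.
Total internal reflection: sin θ_c = n₂/n₁ = 0.6679.
θ_c = arcsin(0.6679) = 41.91°.

θ_c ≈ 41.91°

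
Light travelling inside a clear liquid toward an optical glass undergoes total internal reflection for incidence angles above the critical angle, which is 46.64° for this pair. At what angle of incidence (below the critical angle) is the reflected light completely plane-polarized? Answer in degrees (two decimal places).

θ_B ≈ 36.02°

At the critical angle sin θ_c = n₂/n₁, giving n₂/n₁ = sin 46.64° = 0.7271.
Then tan θ_B = n₂/n₁ = 0.7271, so θ_B = arctan 0.7271 = 36.02°.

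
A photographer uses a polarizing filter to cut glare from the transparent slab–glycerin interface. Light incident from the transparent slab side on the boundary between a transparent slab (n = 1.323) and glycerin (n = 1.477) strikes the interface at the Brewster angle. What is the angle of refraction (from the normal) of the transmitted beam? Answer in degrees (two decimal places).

First find Brewster's angle: tan θ_B = 1.477/1.323 = 1.1164, giving θ_B = 48.15°.
Since θ_B + θ_t = 90° at Brewster incidence, θ_t = 90° − 48.15° = 41.85°.

θ_t ≈ 41.85°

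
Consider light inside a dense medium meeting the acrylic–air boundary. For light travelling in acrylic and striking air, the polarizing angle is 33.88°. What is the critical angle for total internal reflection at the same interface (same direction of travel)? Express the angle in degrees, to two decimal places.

θ_c ≈ 42.18°

n₂/n₁ = tan 33.88° = 0.6715; the critical angle satisfies sin θ_c = n₂/n₁.
θ_c = arcsin(0.6715) = 42.18°.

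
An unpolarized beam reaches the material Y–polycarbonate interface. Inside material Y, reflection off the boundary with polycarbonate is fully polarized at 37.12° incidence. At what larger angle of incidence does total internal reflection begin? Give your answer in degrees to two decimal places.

tan θ_B = n₂/n₁ = tan 37.12° = 0.7568.
Total internal reflection: sin θ_c = n₂/n₁ = 0.7568.
θ_c = arcsin(0.7568) = 49.19°.

θ_c ≈ 49.19°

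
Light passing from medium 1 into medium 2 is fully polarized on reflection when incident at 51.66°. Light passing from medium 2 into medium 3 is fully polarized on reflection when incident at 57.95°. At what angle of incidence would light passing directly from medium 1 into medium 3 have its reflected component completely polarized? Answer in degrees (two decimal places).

tan θ_B(1→2) = n₂/n₁ = tan 51.66° = 1.2644.
tan θ_B(2→3) = n₃/n₂ = tan 57.95° = 1.5972.
Multiplying, n₃/n₁ = 1.2644 × 1.5972 = 2.0195, and θ_B(1→3) = arctan 2.0195 = 63.66°.

θ_B ≈ 63.66°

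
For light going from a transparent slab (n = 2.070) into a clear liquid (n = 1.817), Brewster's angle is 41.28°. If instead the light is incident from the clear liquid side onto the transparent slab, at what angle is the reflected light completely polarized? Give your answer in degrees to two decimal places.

θ_B' ≈ 48.72°

Reversing the direction swaps n₁ and n₂, so tan θ_B' = 1/tan θ_B and θ_B' = 90° − θ_B.
Hence θ_B' = 90° − 41.28° = 48.72°.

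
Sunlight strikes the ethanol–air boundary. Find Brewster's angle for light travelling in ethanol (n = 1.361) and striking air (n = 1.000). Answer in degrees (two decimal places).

tan θ_B = n₂/n₁ = 1.000/1.361 = 0.7348. Taking the arctangent, θ_B = 36.31°.

θ_B ≈ 36.31°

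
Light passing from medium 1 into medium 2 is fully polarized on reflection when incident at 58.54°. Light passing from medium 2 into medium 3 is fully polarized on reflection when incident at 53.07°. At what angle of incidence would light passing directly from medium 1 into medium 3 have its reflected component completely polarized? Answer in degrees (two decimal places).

Each Brewster angle gives a ratio: n₂/n₁ = tan 58.54° = 1.6344, n₃/n₂ = tan 53.07° = 1.3304.
So n₃/n₁ = (n₂/n₁)(n₃/n₂) = 1.6344 × 1.3304 = 2.1745.
θ_B(1→3) = arctan(2.1745) = 65.30°.

θ_B ≈ 65.30°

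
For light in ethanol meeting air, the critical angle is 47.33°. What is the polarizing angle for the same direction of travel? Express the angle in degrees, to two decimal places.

θ_B ≈ 36.33°

At the critical angle sin θ_c = n₂/n₁, giving n₂/n₁ = sin 47.33° = 0.7353.
Then tan θ_B = n₂/n₁ = 0.7353, so θ_B = arctan 0.7353 = 36.33°.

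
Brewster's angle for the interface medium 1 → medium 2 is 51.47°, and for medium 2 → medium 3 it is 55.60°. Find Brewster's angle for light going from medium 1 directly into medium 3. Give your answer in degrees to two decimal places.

Each Brewster angle gives a ratio: n₂/n₁ = tan 51.47° = 1.2558, n₃/n₂ = tan 55.60° = 1.4605.
n₃/n₁ = 1.8341. Then tan θ_B(1→3) = n₃/n₁, so θ_B(1→3) = arctan(1.8341) = 61.40°.

θ_B ≈ 61.40°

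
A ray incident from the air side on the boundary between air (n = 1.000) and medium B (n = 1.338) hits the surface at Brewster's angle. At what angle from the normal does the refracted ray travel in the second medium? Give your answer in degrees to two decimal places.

First find Brewster's angle: tan θ_B = 1.338/1.000 = 1.3380, giving θ_B = 53.23°.
At Brewster's angle the reflected and refracted rays are perpendicular, so θ_t = 90° − θ_B = 90° − 53.23° = 36.77°.

θ_t ≈ 36.77°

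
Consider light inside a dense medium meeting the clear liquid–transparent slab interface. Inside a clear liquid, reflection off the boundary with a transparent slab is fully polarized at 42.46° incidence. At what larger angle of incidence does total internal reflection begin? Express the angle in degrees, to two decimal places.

n₂/n₁ = tan 42.46° = 0.9150; the critical angle satisfies sin θ_c = n₂/n₁.
θ_c = arcsin(0.9150) = 66.21°.

θ_c ≈ 66.21°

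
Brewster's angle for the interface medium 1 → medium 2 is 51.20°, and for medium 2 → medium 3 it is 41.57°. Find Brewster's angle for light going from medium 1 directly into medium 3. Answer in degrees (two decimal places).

θ_B ≈ 47.81°

n₂/n₁ = tan 51.20° = 1.2437 and n₃/n₂ = tan 41.57° = 0.8869.
Multiplying, n₃/n₁ = 1.2437 × 0.8869 = 1.1031, and θ_B(1→3) = arctan 1.1031 = 47.81°.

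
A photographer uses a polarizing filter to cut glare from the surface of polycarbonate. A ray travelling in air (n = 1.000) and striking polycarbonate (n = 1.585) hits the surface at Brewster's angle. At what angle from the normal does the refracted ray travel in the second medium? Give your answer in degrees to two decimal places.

θ_t ≈ 32.25°

First find Brewster's angle: tan θ_B = 1.585/1.000 = 1.5850, giving θ_B = 57.75°.
Since θ_B + θ_t = 90° at Brewster incidence, θ_t = 90° − 57.75° = 32.25°.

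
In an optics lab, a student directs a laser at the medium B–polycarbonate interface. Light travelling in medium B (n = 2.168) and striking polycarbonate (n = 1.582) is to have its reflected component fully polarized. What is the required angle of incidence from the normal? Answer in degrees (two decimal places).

At Brewster's angle the reflected and refracted rays are perpendicular, which with Snell's law gives tan θ_B = n₂/n₁.
tan θ_B = n₂/n₁ = 1.582/2.168 = 0.7297.
So θ_B = arctan 0.7297 = 36.12°.

θ_B ≈ 36.12°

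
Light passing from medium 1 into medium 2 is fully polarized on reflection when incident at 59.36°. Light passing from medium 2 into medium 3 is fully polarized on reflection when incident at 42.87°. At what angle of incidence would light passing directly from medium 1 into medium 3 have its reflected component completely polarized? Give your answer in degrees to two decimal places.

θ_B ≈ 57.46°

tan θ_B(1→2) = n₂/n₁ = tan 59.36° = 1.6882.
tan θ_B(2→3) = n₃/n₂ = tan 42.87° = 0.9283.
n₃/n₁ = 1.5671. Then tan θ_B(1→3) = n₃/n₁, so θ_B(1→3) = arctan(1.5671) = 57.46°.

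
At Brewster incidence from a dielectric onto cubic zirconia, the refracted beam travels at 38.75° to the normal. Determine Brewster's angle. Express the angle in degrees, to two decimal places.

θ_B ≈ 51.25°

At Brewster's angle the reflected and refracted rays are perpendicular, so θ_B + θ_t = 90°.
θ_B = 90° − 38.75° = 51.25°.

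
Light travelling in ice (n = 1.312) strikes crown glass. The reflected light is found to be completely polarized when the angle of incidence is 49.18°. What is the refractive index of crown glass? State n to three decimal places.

n ≈ 1.519

Full polarization of the reflected beam means tan θ_B = n₂/n₁, where n₁ is the incident medium (ice).
n₂ = n₁ tan θ_B = 1.312 × tan 49.18° = 1.519.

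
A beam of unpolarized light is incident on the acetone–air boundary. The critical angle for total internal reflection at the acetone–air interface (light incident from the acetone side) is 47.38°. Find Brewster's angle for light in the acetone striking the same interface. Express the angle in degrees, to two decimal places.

At the critical angle sin θ_c = n₂/n₁, giving n₂/n₁ = sin 47.38° = 0.7359.
Then tan θ_B = n₂/n₁ = 0.7359, so θ_B = arctan 0.7359 = 36.35°.

θ_B ≈ 36.35°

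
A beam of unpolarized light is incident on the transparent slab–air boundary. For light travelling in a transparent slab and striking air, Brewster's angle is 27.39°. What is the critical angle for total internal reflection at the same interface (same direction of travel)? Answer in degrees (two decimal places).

θ_c ≈ 31.21°

tan θ_B = n₂/n₁ = tan 27.39° = 0.5181.
Total internal reflection: sin θ_c = n₂/n₁ = 0.5181.
θ_c = arcsin(0.5181) = 31.21°.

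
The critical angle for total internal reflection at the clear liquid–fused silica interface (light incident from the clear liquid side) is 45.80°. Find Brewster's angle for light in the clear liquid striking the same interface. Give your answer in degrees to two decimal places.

sin θ_c = n₂/n₁, so n₂/n₁ = sin 45.80° = 0.7169.
Brewster: tan θ_B = n₂/n₁ = 0.7169.
θ_B = arctan(0.7169) = 35.64°.

θ_B ≈ 35.64°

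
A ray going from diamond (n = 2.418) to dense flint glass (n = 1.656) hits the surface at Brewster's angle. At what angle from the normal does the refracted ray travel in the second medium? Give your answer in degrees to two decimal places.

θ_t ≈ 55.59°

θ_B = arctan(n₂/n₁) = arctan(1.656/2.418) = 34.41°.
At Brewster's angle the reflected and refracted rays are perpendicular, so θ_t = 90° − θ_B = 90° − 34.41° = 55.59°.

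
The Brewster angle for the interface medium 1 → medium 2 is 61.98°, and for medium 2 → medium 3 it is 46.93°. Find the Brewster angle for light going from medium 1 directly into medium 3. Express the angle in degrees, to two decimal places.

n₂/n₁ = tan 61.98° = 1.8791 and n₃/n₂ = tan 46.93° = 1.0697.
So n₃/n₁ = (n₂/n₁)(n₃/n₂) = 1.8791 × 1.0697 = 2.0102.
θ_B(1→3) = arctan(2.0102) = 63.55°.

θ_B ≈ 63.55°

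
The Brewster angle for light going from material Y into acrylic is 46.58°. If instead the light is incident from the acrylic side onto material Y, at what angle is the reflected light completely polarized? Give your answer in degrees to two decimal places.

Reversing the direction swaps n₁ and n₂, so tan θ_B' = 1/tan θ_B and θ_B' = 90° − θ_B.
Hence θ_B' = 90° − 46.58° = 43.42°.

θ_B' ≈ 43.42°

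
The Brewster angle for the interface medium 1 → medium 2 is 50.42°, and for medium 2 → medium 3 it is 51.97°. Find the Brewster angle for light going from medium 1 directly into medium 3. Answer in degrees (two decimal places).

Each Brewster angle gives a ratio: n₂/n₁ = tan 50.42° = 1.2097, n₃/n₂ = tan 51.97° = 1.2786.
n₃/n₁ = 1.5466. Then tan θ_B(1→3) = n₃/n₁, so θ_B(1→3) = arctan(1.5466) = 57.11°.

θ_B ≈ 57.11°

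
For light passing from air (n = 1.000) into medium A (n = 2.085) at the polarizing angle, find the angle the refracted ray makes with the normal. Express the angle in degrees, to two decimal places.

θ_t ≈ 25.62°

First find Brewster's angle: tan θ_B = 2.085/1.000 = 2.0850, giving θ_B = 64.38°.
At Brewster's angle the reflected and refracted rays are perpendicular, so θ_t = 90° − θ_B = 90° − 64.38° = 25.62°.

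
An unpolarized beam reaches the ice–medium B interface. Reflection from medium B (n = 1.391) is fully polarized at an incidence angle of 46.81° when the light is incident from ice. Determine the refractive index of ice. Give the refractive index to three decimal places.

Full polarization of the reflected beam means tan θ_B = n₂/n₁, where n₁ is the incident medium (ice).
n₁ = n₂ / tan θ_B = 1.391 / tan 46.81° = 1.306.

n ≈ 1.306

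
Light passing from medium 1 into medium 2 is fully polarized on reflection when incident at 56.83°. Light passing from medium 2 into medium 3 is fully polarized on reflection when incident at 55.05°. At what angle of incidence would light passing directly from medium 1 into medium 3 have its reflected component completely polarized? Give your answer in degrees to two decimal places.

tan θ_B(1→2) = n₂/n₁ = tan 56.83° = 1.5299.
tan θ_B(2→3) = n₃/n₂ = tan 55.05° = 1.4308.
So n₃/n₁ = (n₂/n₁)(n₃/n₂) = 1.5299 × 1.4308 = 2.1890.
θ_B(1→3) = arctan(2.1890) = 65.45°.

θ_B ≈ 65.45°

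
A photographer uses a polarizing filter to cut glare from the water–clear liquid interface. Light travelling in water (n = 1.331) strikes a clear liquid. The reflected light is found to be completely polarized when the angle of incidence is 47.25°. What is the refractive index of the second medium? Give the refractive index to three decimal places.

n ≈ 1.440

Full polarization of the reflected beam means tan θ_B = n₂/n₁, where n₁ is the incident medium (water).
n₂ = n₁ tan θ_B = 1.331 × tan 47.25° = 1.440.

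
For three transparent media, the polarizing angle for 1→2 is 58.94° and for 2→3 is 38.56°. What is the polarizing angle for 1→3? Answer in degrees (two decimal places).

θ_B ≈ 52.93°

n₂/n₁ = tan 58.94° = 1.6603 and n₃/n₂ = tan 38.56° = 0.7971.
Multiplying, n₃/n₁ = 1.6603 × 0.7971 = 1.3235, and θ_B(1→3) = arctan 1.3235 = 52.93°.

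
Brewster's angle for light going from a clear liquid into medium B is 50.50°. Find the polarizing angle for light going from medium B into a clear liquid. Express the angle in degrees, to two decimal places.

θ_B' ≈ 39.50°

Reversing the direction swaps n₁ and n₂, so tan θ_B' = 1/tan θ_B and θ_B' = 90° − θ_B.
Hence θ_B' = 90° − 50.50° = 39.50°.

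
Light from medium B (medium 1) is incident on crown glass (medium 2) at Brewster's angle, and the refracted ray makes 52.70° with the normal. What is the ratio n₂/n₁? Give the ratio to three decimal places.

θ_B + θ_t = 90°, so θ_B = 90° − 52.70° = 37.30°.
Then n₂/n₁ = tan θ_B = tan 37.30° = 0.762.

n₂/n₁ ≈ 0.762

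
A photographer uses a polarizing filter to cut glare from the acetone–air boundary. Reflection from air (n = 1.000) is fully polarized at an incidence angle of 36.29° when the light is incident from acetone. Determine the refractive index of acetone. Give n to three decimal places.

n ≈ 1.362

Brewster's law: tan θ_B = n₂/n₁ (light incident in acetone, refracted into air).
n₁ = n₂ / tan θ_B = 1.000 / tan 36.29° = 1.362.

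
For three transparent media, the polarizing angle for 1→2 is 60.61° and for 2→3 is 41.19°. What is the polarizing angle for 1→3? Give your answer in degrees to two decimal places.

θ_B ≈ 57.23°

n₂/n₁ = tan 60.61° = 1.7754 and n₃/n₂ = tan 41.19° = 0.8751.
Multiplying, n₃/n₁ = 1.7754 × 0.8751 = 1.5537, and θ_B(1→3) = arctan 1.5537 = 57.23°.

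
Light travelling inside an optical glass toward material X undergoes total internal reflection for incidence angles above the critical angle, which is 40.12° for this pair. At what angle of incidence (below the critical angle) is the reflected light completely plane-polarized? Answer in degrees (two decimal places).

sin θ_c = n₂/n₁, so n₂/n₁ = sin 40.12° = 0.6444.
Brewster: tan θ_B = n₂/n₁ = 0.6444.
θ_B = arctan(0.6444) = 32.80°.

θ_B ≈ 32.80°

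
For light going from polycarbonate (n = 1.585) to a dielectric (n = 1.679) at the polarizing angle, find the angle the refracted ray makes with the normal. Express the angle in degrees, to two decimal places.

θ_B = arctan(n₂/n₁) = arctan(1.679/1.585) = 46.65°.
At Brewster's angle the reflected and refracted rays are perpendicular, so θ_t = 90° − θ_B = 90° − 46.65° = 43.35°.

θ_t ≈ 43.35°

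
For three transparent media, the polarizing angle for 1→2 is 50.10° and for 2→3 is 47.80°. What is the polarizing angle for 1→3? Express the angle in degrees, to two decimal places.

n₂/n₁ = tan 50.10° = 1.1960 and n₃/n₂ = tan 47.80° = 1.1028.
Multiplying, n₃/n₁ = 1.1960 × 1.1028 = 1.3190, and θ_B(1→3) = arctan 1.3190 = 52.83°.

θ_B ≈ 52.83°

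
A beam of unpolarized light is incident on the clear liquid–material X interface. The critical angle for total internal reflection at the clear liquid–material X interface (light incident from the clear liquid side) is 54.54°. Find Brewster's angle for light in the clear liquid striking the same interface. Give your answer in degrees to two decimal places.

At the critical angle sin θ_c = n₂/n₁, giving n₂/n₁ = sin 54.54° = 0.8145.
Then tan θ_B = n₂/n₁ = 0.8145, so θ_B = arctan 0.8145 = 39.16°.

θ_B ≈ 39.16°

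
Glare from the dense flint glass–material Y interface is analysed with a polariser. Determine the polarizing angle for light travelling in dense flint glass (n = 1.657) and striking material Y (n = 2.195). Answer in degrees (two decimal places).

θ_B ≈ 52.95°

At Brewster's angle the reflected and refracted rays are perpendicular, which with Snell's law gives tan θ_B = n₂/n₁.
Here n₂/n₁ = 2.195/1.657 = 1.3247, and Brewster's law gives tan θ_B = n₂/n₁. Taking the arctangent, θ_B = 52.95°.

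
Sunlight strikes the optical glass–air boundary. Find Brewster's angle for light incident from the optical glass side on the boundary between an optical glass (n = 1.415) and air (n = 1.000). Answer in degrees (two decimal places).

tan θ_B = n₂/n₁ = 1.000/1.415 = 0.7067. Taking the arctangent, θ_B = 35.25°.

θ_B ≈ 35.25°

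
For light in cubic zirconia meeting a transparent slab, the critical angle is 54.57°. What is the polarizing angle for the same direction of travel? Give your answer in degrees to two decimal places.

sin θ_c = n₂/n₁, so n₂/n₁ = sin 54.57° = 0.8148.
Brewster: tan θ_B = n₂/n₁ = 0.8148.
θ_B = arctan(0.8148) = 39.17°.

θ_B ≈ 39.17°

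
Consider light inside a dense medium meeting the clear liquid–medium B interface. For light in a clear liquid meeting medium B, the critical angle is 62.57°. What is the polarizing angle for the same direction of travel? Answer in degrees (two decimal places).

θ_B ≈ 41.59°

n₂/n₁ = sin θ_c = sin 62.57° = 0.8876.
tan θ_B equals the same ratio, so θ_B = arctan(0.8876) = 41.59°.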